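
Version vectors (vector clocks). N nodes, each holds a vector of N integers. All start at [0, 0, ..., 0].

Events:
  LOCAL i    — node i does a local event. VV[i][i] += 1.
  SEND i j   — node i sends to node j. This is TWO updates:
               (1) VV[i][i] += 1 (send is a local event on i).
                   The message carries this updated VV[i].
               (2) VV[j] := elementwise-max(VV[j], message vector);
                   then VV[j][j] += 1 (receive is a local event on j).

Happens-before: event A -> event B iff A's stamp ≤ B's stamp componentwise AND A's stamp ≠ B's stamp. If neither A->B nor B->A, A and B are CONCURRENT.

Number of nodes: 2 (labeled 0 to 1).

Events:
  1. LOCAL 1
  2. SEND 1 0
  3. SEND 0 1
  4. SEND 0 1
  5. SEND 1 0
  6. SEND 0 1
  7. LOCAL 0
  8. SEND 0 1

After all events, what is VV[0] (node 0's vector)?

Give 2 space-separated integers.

Answer: 7 5

Derivation:
Initial: VV[0]=[0, 0]
Initial: VV[1]=[0, 0]
Event 1: LOCAL 1: VV[1][1]++ -> VV[1]=[0, 1]
Event 2: SEND 1->0: VV[1][1]++ -> VV[1]=[0, 2], msg_vec=[0, 2]; VV[0]=max(VV[0],msg_vec) then VV[0][0]++ -> VV[0]=[1, 2]
Event 3: SEND 0->1: VV[0][0]++ -> VV[0]=[2, 2], msg_vec=[2, 2]; VV[1]=max(VV[1],msg_vec) then VV[1][1]++ -> VV[1]=[2, 3]
Event 4: SEND 0->1: VV[0][0]++ -> VV[0]=[3, 2], msg_vec=[3, 2]; VV[1]=max(VV[1],msg_vec) then VV[1][1]++ -> VV[1]=[3, 4]
Event 5: SEND 1->0: VV[1][1]++ -> VV[1]=[3, 5], msg_vec=[3, 5]; VV[0]=max(VV[0],msg_vec) then VV[0][0]++ -> VV[0]=[4, 5]
Event 6: SEND 0->1: VV[0][0]++ -> VV[0]=[5, 5], msg_vec=[5, 5]; VV[1]=max(VV[1],msg_vec) then VV[1][1]++ -> VV[1]=[5, 6]
Event 7: LOCAL 0: VV[0][0]++ -> VV[0]=[6, 5]
Event 8: SEND 0->1: VV[0][0]++ -> VV[0]=[7, 5], msg_vec=[7, 5]; VV[1]=max(VV[1],msg_vec) then VV[1][1]++ -> VV[1]=[7, 7]
Final vectors: VV[0]=[7, 5]; VV[1]=[7, 7]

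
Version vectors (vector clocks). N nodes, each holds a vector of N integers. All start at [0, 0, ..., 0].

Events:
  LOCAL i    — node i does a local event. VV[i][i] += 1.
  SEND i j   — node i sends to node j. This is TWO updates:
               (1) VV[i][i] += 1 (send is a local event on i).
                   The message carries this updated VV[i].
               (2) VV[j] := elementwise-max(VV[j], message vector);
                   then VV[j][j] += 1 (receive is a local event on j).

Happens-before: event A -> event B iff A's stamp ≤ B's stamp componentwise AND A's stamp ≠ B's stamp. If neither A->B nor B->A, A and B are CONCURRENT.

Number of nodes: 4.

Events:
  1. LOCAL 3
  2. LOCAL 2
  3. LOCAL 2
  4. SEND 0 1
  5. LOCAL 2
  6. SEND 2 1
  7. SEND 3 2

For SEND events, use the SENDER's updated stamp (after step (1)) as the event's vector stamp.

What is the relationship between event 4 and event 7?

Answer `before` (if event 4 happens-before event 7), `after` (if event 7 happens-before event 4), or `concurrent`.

Answer: concurrent

Derivation:
Initial: VV[0]=[0, 0, 0, 0]
Initial: VV[1]=[0, 0, 0, 0]
Initial: VV[2]=[0, 0, 0, 0]
Initial: VV[3]=[0, 0, 0, 0]
Event 1: LOCAL 3: VV[3][3]++ -> VV[3]=[0, 0, 0, 1]
Event 2: LOCAL 2: VV[2][2]++ -> VV[2]=[0, 0, 1, 0]
Event 3: LOCAL 2: VV[2][2]++ -> VV[2]=[0, 0, 2, 0]
Event 4: SEND 0->1: VV[0][0]++ -> VV[0]=[1, 0, 0, 0], msg_vec=[1, 0, 0, 0]; VV[1]=max(VV[1],msg_vec) then VV[1][1]++ -> VV[1]=[1, 1, 0, 0]
Event 5: LOCAL 2: VV[2][2]++ -> VV[2]=[0, 0, 3, 0]
Event 6: SEND 2->1: VV[2][2]++ -> VV[2]=[0, 0, 4, 0], msg_vec=[0, 0, 4, 0]; VV[1]=max(VV[1],msg_vec) then VV[1][1]++ -> VV[1]=[1, 2, 4, 0]
Event 7: SEND 3->2: VV[3][3]++ -> VV[3]=[0, 0, 0, 2], msg_vec=[0, 0, 0, 2]; VV[2]=max(VV[2],msg_vec) then VV[2][2]++ -> VV[2]=[0, 0, 5, 2]
Event 4 stamp: [1, 0, 0, 0]
Event 7 stamp: [0, 0, 0, 2]
[1, 0, 0, 0] <= [0, 0, 0, 2]? False
[0, 0, 0, 2] <= [1, 0, 0, 0]? False
Relation: concurrent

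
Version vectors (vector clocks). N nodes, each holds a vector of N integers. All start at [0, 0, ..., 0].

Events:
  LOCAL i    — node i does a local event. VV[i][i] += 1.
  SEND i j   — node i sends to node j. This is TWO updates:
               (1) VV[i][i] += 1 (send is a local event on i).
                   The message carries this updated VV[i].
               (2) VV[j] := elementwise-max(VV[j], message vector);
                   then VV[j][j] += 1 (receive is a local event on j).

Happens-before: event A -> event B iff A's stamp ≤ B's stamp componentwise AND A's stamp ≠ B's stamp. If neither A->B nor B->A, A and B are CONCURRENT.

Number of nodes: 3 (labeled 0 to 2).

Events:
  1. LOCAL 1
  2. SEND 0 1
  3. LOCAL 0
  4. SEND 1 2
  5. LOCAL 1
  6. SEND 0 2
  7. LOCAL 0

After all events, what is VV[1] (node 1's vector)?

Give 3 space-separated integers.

Answer: 1 4 0

Derivation:
Initial: VV[0]=[0, 0, 0]
Initial: VV[1]=[0, 0, 0]
Initial: VV[2]=[0, 0, 0]
Event 1: LOCAL 1: VV[1][1]++ -> VV[1]=[0, 1, 0]
Event 2: SEND 0->1: VV[0][0]++ -> VV[0]=[1, 0, 0], msg_vec=[1, 0, 0]; VV[1]=max(VV[1],msg_vec) then VV[1][1]++ -> VV[1]=[1, 2, 0]
Event 3: LOCAL 0: VV[0][0]++ -> VV[0]=[2, 0, 0]
Event 4: SEND 1->2: VV[1][1]++ -> VV[1]=[1, 3, 0], msg_vec=[1, 3, 0]; VV[2]=max(VV[2],msg_vec) then VV[2][2]++ -> VV[2]=[1, 3, 1]
Event 5: LOCAL 1: VV[1][1]++ -> VV[1]=[1, 4, 0]
Event 6: SEND 0->2: VV[0][0]++ -> VV[0]=[3, 0, 0], msg_vec=[3, 0, 0]; VV[2]=max(VV[2],msg_vec) then VV[2][2]++ -> VV[2]=[3, 3, 2]
Event 7: LOCAL 0: VV[0][0]++ -> VV[0]=[4, 0, 0]
Final vectors: VV[0]=[4, 0, 0]; VV[1]=[1, 4, 0]; VV[2]=[3, 3, 2]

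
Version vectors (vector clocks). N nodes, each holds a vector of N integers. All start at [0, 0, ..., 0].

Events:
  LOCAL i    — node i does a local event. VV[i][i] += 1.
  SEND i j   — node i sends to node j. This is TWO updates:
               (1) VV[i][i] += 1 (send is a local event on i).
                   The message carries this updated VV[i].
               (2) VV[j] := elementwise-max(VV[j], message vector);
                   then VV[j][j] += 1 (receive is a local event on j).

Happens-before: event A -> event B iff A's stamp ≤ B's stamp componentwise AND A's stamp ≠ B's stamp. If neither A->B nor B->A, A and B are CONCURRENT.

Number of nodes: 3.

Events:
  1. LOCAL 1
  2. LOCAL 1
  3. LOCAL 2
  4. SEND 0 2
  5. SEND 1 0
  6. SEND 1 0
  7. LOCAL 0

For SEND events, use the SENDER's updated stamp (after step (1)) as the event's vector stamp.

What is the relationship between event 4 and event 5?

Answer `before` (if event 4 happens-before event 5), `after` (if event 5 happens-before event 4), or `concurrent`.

Answer: concurrent

Derivation:
Initial: VV[0]=[0, 0, 0]
Initial: VV[1]=[0, 0, 0]
Initial: VV[2]=[0, 0, 0]
Event 1: LOCAL 1: VV[1][1]++ -> VV[1]=[0, 1, 0]
Event 2: LOCAL 1: VV[1][1]++ -> VV[1]=[0, 2, 0]
Event 3: LOCAL 2: VV[2][2]++ -> VV[2]=[0, 0, 1]
Event 4: SEND 0->2: VV[0][0]++ -> VV[0]=[1, 0, 0], msg_vec=[1, 0, 0]; VV[2]=max(VV[2],msg_vec) then VV[2][2]++ -> VV[2]=[1, 0, 2]
Event 5: SEND 1->0: VV[1][1]++ -> VV[1]=[0, 3, 0], msg_vec=[0, 3, 0]; VV[0]=max(VV[0],msg_vec) then VV[0][0]++ -> VV[0]=[2, 3, 0]
Event 6: SEND 1->0: VV[1][1]++ -> VV[1]=[0, 4, 0], msg_vec=[0, 4, 0]; VV[0]=max(VV[0],msg_vec) then VV[0][0]++ -> VV[0]=[3, 4, 0]
Event 7: LOCAL 0: VV[0][0]++ -> VV[0]=[4, 4, 0]
Event 4 stamp: [1, 0, 0]
Event 5 stamp: [0, 3, 0]
[1, 0, 0] <= [0, 3, 0]? False
[0, 3, 0] <= [1, 0, 0]? False
Relation: concurrent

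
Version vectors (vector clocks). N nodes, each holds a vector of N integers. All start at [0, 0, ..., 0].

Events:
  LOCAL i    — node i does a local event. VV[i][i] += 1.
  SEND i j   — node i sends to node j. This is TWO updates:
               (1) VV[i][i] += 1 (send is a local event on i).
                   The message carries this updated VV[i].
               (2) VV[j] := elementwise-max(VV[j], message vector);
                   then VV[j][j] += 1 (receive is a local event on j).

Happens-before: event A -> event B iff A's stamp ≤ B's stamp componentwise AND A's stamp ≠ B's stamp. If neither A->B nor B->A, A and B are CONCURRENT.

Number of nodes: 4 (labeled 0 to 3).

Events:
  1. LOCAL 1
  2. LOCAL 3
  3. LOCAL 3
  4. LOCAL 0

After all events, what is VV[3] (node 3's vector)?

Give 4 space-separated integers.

Initial: VV[0]=[0, 0, 0, 0]
Initial: VV[1]=[0, 0, 0, 0]
Initial: VV[2]=[0, 0, 0, 0]
Initial: VV[3]=[0, 0, 0, 0]
Event 1: LOCAL 1: VV[1][1]++ -> VV[1]=[0, 1, 0, 0]
Event 2: LOCAL 3: VV[3][3]++ -> VV[3]=[0, 0, 0, 1]
Event 3: LOCAL 3: VV[3][3]++ -> VV[3]=[0, 0, 0, 2]
Event 4: LOCAL 0: VV[0][0]++ -> VV[0]=[1, 0, 0, 0]
Final vectors: VV[0]=[1, 0, 0, 0]; VV[1]=[0, 1, 0, 0]; VV[2]=[0, 0, 0, 0]; VV[3]=[0, 0, 0, 2]

Answer: 0 0 0 2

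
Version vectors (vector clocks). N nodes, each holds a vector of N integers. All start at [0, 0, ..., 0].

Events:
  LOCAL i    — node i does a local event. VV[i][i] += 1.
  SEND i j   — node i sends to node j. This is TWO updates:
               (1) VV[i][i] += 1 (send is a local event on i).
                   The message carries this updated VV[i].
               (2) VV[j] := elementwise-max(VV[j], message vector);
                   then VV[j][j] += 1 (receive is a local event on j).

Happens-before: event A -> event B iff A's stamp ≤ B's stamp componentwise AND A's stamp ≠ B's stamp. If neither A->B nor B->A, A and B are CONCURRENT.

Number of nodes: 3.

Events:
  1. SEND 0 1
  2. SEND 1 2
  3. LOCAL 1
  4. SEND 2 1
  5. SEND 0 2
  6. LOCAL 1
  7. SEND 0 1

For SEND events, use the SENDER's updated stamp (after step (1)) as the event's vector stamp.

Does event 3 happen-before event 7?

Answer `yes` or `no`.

Initial: VV[0]=[0, 0, 0]
Initial: VV[1]=[0, 0, 0]
Initial: VV[2]=[0, 0, 0]
Event 1: SEND 0->1: VV[0][0]++ -> VV[0]=[1, 0, 0], msg_vec=[1, 0, 0]; VV[1]=max(VV[1],msg_vec) then VV[1][1]++ -> VV[1]=[1, 1, 0]
Event 2: SEND 1->2: VV[1][1]++ -> VV[1]=[1, 2, 0], msg_vec=[1, 2, 0]; VV[2]=max(VV[2],msg_vec) then VV[2][2]++ -> VV[2]=[1, 2, 1]
Event 3: LOCAL 1: VV[1][1]++ -> VV[1]=[1, 3, 0]
Event 4: SEND 2->1: VV[2][2]++ -> VV[2]=[1, 2, 2], msg_vec=[1, 2, 2]; VV[1]=max(VV[1],msg_vec) then VV[1][1]++ -> VV[1]=[1, 4, 2]
Event 5: SEND 0->2: VV[0][0]++ -> VV[0]=[2, 0, 0], msg_vec=[2, 0, 0]; VV[2]=max(VV[2],msg_vec) then VV[2][2]++ -> VV[2]=[2, 2, 3]
Event 6: LOCAL 1: VV[1][1]++ -> VV[1]=[1, 5, 2]
Event 7: SEND 0->1: VV[0][0]++ -> VV[0]=[3, 0, 0], msg_vec=[3, 0, 0]; VV[1]=max(VV[1],msg_vec) then VV[1][1]++ -> VV[1]=[3, 6, 2]
Event 3 stamp: [1, 3, 0]
Event 7 stamp: [3, 0, 0]
[1, 3, 0] <= [3, 0, 0]? False. Equal? False. Happens-before: False

Answer: no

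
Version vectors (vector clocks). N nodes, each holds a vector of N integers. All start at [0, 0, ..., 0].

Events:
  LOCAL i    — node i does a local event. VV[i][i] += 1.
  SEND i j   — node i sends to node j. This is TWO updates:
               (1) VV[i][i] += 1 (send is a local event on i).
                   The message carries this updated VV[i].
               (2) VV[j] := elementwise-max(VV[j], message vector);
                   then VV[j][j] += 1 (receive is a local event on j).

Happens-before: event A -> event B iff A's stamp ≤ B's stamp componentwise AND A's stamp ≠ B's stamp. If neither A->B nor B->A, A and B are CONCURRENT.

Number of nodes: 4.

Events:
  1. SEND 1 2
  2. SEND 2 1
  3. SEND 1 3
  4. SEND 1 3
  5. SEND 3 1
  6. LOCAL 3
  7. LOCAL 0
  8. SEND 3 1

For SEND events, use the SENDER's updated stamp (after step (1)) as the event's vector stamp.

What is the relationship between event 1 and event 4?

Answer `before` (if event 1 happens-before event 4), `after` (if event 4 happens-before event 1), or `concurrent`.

Initial: VV[0]=[0, 0, 0, 0]
Initial: VV[1]=[0, 0, 0, 0]
Initial: VV[2]=[0, 0, 0, 0]
Initial: VV[3]=[0, 0, 0, 0]
Event 1: SEND 1->2: VV[1][1]++ -> VV[1]=[0, 1, 0, 0], msg_vec=[0, 1, 0, 0]; VV[2]=max(VV[2],msg_vec) then VV[2][2]++ -> VV[2]=[0, 1, 1, 0]
Event 2: SEND 2->1: VV[2][2]++ -> VV[2]=[0, 1, 2, 0], msg_vec=[0, 1, 2, 0]; VV[1]=max(VV[1],msg_vec) then VV[1][1]++ -> VV[1]=[0, 2, 2, 0]
Event 3: SEND 1->3: VV[1][1]++ -> VV[1]=[0, 3, 2, 0], msg_vec=[0, 3, 2, 0]; VV[3]=max(VV[3],msg_vec) then VV[3][3]++ -> VV[3]=[0, 3, 2, 1]
Event 4: SEND 1->3: VV[1][1]++ -> VV[1]=[0, 4, 2, 0], msg_vec=[0, 4, 2, 0]; VV[3]=max(VV[3],msg_vec) then VV[3][3]++ -> VV[3]=[0, 4, 2, 2]
Event 5: SEND 3->1: VV[3][3]++ -> VV[3]=[0, 4, 2, 3], msg_vec=[0, 4, 2, 3]; VV[1]=max(VV[1],msg_vec) then VV[1][1]++ -> VV[1]=[0, 5, 2, 3]
Event 6: LOCAL 3: VV[3][3]++ -> VV[3]=[0, 4, 2, 4]
Event 7: LOCAL 0: VV[0][0]++ -> VV[0]=[1, 0, 0, 0]
Event 8: SEND 3->1: VV[3][3]++ -> VV[3]=[0, 4, 2, 5], msg_vec=[0, 4, 2, 5]; VV[1]=max(VV[1],msg_vec) then VV[1][1]++ -> VV[1]=[0, 6, 2, 5]
Event 1 stamp: [0, 1, 0, 0]
Event 4 stamp: [0, 4, 2, 0]
[0, 1, 0, 0] <= [0, 4, 2, 0]? True
[0, 4, 2, 0] <= [0, 1, 0, 0]? False
Relation: before

Answer: before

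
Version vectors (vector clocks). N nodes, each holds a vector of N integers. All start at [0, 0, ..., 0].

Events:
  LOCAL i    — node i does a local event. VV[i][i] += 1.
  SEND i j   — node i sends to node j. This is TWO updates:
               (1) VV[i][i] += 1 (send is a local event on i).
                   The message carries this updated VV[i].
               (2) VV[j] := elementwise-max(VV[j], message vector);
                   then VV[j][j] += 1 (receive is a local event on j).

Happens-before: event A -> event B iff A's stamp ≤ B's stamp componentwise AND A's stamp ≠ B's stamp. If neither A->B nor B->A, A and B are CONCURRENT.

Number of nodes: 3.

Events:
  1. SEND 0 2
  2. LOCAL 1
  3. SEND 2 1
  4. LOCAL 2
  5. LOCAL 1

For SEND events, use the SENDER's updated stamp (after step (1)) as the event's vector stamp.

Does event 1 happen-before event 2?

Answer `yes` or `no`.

Initial: VV[0]=[0, 0, 0]
Initial: VV[1]=[0, 0, 0]
Initial: VV[2]=[0, 0, 0]
Event 1: SEND 0->2: VV[0][0]++ -> VV[0]=[1, 0, 0], msg_vec=[1, 0, 0]; VV[2]=max(VV[2],msg_vec) then VV[2][2]++ -> VV[2]=[1, 0, 1]
Event 2: LOCAL 1: VV[1][1]++ -> VV[1]=[0, 1, 0]
Event 3: SEND 2->1: VV[2][2]++ -> VV[2]=[1, 0, 2], msg_vec=[1, 0, 2]; VV[1]=max(VV[1],msg_vec) then VV[1][1]++ -> VV[1]=[1, 2, 2]
Event 4: LOCAL 2: VV[2][2]++ -> VV[2]=[1, 0, 3]
Event 5: LOCAL 1: VV[1][1]++ -> VV[1]=[1, 3, 2]
Event 1 stamp: [1, 0, 0]
Event 2 stamp: [0, 1, 0]
[1, 0, 0] <= [0, 1, 0]? False. Equal? False. Happens-before: False

Answer: no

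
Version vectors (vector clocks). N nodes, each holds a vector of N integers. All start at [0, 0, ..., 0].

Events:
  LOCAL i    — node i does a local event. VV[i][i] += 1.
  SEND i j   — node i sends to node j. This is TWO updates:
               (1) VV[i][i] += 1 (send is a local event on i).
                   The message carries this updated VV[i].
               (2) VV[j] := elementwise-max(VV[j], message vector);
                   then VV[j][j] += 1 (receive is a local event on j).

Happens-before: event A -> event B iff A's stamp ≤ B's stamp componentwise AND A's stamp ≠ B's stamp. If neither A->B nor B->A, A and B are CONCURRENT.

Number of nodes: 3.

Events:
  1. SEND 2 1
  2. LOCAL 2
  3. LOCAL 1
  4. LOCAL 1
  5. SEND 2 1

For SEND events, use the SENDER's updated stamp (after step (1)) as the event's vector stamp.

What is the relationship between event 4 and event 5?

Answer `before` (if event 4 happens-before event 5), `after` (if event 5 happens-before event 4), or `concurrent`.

Initial: VV[0]=[0, 0, 0]
Initial: VV[1]=[0, 0, 0]
Initial: VV[2]=[0, 0, 0]
Event 1: SEND 2->1: VV[2][2]++ -> VV[2]=[0, 0, 1], msg_vec=[0, 0, 1]; VV[1]=max(VV[1],msg_vec) then VV[1][1]++ -> VV[1]=[0, 1, 1]
Event 2: LOCAL 2: VV[2][2]++ -> VV[2]=[0, 0, 2]
Event 3: LOCAL 1: VV[1][1]++ -> VV[1]=[0, 2, 1]
Event 4: LOCAL 1: VV[1][1]++ -> VV[1]=[0, 3, 1]
Event 5: SEND 2->1: VV[2][2]++ -> VV[2]=[0, 0, 3], msg_vec=[0, 0, 3]; VV[1]=max(VV[1],msg_vec) then VV[1][1]++ -> VV[1]=[0, 4, 3]
Event 4 stamp: [0, 3, 1]
Event 5 stamp: [0, 0, 3]
[0, 3, 1] <= [0, 0, 3]? False
[0, 0, 3] <= [0, 3, 1]? False
Relation: concurrent

Answer: concurrent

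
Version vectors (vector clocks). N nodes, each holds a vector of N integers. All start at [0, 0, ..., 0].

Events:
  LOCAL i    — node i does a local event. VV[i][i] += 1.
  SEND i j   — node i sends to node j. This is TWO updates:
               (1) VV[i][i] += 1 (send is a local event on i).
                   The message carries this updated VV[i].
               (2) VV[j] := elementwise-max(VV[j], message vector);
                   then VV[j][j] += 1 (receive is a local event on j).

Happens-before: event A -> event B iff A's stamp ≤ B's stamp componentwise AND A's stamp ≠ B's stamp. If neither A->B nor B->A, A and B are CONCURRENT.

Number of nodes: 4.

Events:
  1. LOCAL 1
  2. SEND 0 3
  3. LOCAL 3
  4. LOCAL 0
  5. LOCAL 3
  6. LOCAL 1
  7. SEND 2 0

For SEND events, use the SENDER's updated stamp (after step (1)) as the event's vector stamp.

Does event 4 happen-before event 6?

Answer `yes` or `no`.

Answer: no

Derivation:
Initial: VV[0]=[0, 0, 0, 0]
Initial: VV[1]=[0, 0, 0, 0]
Initial: VV[2]=[0, 0, 0, 0]
Initial: VV[3]=[0, 0, 0, 0]
Event 1: LOCAL 1: VV[1][1]++ -> VV[1]=[0, 1, 0, 0]
Event 2: SEND 0->3: VV[0][0]++ -> VV[0]=[1, 0, 0, 0], msg_vec=[1, 0, 0, 0]; VV[3]=max(VV[3],msg_vec) then VV[3][3]++ -> VV[3]=[1, 0, 0, 1]
Event 3: LOCAL 3: VV[3][3]++ -> VV[3]=[1, 0, 0, 2]
Event 4: LOCAL 0: VV[0][0]++ -> VV[0]=[2, 0, 0, 0]
Event 5: LOCAL 3: VV[3][3]++ -> VV[3]=[1, 0, 0, 3]
Event 6: LOCAL 1: VV[1][1]++ -> VV[1]=[0, 2, 0, 0]
Event 7: SEND 2->0: VV[2][2]++ -> VV[2]=[0, 0, 1, 0], msg_vec=[0, 0, 1, 0]; VV[0]=max(VV[0],msg_vec) then VV[0][0]++ -> VV[0]=[3, 0, 1, 0]
Event 4 stamp: [2, 0, 0, 0]
Event 6 stamp: [0, 2, 0, 0]
[2, 0, 0, 0] <= [0, 2, 0, 0]? False. Equal? False. Happens-before: False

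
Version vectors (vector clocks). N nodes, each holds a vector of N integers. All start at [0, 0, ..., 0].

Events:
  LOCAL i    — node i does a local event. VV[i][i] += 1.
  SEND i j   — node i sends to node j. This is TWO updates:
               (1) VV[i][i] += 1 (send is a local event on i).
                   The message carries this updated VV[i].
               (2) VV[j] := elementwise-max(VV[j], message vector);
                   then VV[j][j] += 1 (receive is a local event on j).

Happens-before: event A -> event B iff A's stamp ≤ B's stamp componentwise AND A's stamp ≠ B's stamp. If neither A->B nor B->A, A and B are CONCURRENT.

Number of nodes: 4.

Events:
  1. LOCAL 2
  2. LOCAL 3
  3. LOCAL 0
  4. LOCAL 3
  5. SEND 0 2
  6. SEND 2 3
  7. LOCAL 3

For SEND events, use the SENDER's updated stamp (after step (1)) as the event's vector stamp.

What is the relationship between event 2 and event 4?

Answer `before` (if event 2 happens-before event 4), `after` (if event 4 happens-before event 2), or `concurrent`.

Initial: VV[0]=[0, 0, 0, 0]
Initial: VV[1]=[0, 0, 0, 0]
Initial: VV[2]=[0, 0, 0, 0]
Initial: VV[3]=[0, 0, 0, 0]
Event 1: LOCAL 2: VV[2][2]++ -> VV[2]=[0, 0, 1, 0]
Event 2: LOCAL 3: VV[3][3]++ -> VV[3]=[0, 0, 0, 1]
Event 3: LOCAL 0: VV[0][0]++ -> VV[0]=[1, 0, 0, 0]
Event 4: LOCAL 3: VV[3][3]++ -> VV[3]=[0, 0, 0, 2]
Event 5: SEND 0->2: VV[0][0]++ -> VV[0]=[2, 0, 0, 0], msg_vec=[2, 0, 0, 0]; VV[2]=max(VV[2],msg_vec) then VV[2][2]++ -> VV[2]=[2, 0, 2, 0]
Event 6: SEND 2->3: VV[2][2]++ -> VV[2]=[2, 0, 3, 0], msg_vec=[2, 0, 3, 0]; VV[3]=max(VV[3],msg_vec) then VV[3][3]++ -> VV[3]=[2, 0, 3, 3]
Event 7: LOCAL 3: VV[3][3]++ -> VV[3]=[2, 0, 3, 4]
Event 2 stamp: [0, 0, 0, 1]
Event 4 stamp: [0, 0, 0, 2]
[0, 0, 0, 1] <= [0, 0, 0, 2]? True
[0, 0, 0, 2] <= [0, 0, 0, 1]? False
Relation: before

Answer: before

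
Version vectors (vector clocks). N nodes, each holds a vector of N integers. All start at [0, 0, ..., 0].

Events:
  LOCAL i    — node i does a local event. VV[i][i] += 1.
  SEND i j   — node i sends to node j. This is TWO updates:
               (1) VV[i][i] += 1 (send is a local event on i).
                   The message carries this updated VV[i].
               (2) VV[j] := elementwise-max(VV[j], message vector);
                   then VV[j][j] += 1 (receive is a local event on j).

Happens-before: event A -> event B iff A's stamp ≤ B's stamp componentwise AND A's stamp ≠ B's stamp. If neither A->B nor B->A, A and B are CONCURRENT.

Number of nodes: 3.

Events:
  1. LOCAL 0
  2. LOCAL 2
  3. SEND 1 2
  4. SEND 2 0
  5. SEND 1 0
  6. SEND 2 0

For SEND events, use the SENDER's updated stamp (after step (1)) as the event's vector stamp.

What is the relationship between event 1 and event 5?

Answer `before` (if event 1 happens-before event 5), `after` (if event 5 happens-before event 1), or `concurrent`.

Answer: concurrent

Derivation:
Initial: VV[0]=[0, 0, 0]
Initial: VV[1]=[0, 0, 0]
Initial: VV[2]=[0, 0, 0]
Event 1: LOCAL 0: VV[0][0]++ -> VV[0]=[1, 0, 0]
Event 2: LOCAL 2: VV[2][2]++ -> VV[2]=[0, 0, 1]
Event 3: SEND 1->2: VV[1][1]++ -> VV[1]=[0, 1, 0], msg_vec=[0, 1, 0]; VV[2]=max(VV[2],msg_vec) then VV[2][2]++ -> VV[2]=[0, 1, 2]
Event 4: SEND 2->0: VV[2][2]++ -> VV[2]=[0, 1, 3], msg_vec=[0, 1, 3]; VV[0]=max(VV[0],msg_vec) then VV[0][0]++ -> VV[0]=[2, 1, 3]
Event 5: SEND 1->0: VV[1][1]++ -> VV[1]=[0, 2, 0], msg_vec=[0, 2, 0]; VV[0]=max(VV[0],msg_vec) then VV[0][0]++ -> VV[0]=[3, 2, 3]
Event 6: SEND 2->0: VV[2][2]++ -> VV[2]=[0, 1, 4], msg_vec=[0, 1, 4]; VV[0]=max(VV[0],msg_vec) then VV[0][0]++ -> VV[0]=[4, 2, 4]
Event 1 stamp: [1, 0, 0]
Event 5 stamp: [0, 2, 0]
[1, 0, 0] <= [0, 2, 0]? False
[0, 2, 0] <= [1, 0, 0]? False
Relation: concurrent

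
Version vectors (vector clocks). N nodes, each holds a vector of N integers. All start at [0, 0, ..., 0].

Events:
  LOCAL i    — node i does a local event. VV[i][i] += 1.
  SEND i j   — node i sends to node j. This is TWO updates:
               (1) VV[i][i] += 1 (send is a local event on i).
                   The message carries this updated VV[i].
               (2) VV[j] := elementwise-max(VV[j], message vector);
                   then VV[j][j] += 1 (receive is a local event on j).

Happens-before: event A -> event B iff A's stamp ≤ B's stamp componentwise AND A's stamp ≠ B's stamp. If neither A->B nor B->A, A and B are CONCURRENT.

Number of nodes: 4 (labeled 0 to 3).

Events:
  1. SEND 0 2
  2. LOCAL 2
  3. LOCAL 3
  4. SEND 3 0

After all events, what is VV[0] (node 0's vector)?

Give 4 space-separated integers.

Answer: 2 0 0 2

Derivation:
Initial: VV[0]=[0, 0, 0, 0]
Initial: VV[1]=[0, 0, 0, 0]
Initial: VV[2]=[0, 0, 0, 0]
Initial: VV[3]=[0, 0, 0, 0]
Event 1: SEND 0->2: VV[0][0]++ -> VV[0]=[1, 0, 0, 0], msg_vec=[1, 0, 0, 0]; VV[2]=max(VV[2],msg_vec) then VV[2][2]++ -> VV[2]=[1, 0, 1, 0]
Event 2: LOCAL 2: VV[2][2]++ -> VV[2]=[1, 0, 2, 0]
Event 3: LOCAL 3: VV[3][3]++ -> VV[3]=[0, 0, 0, 1]
Event 4: SEND 3->0: VV[3][3]++ -> VV[3]=[0, 0, 0, 2], msg_vec=[0, 0, 0, 2]; VV[0]=max(VV[0],msg_vec) then VV[0][0]++ -> VV[0]=[2, 0, 0, 2]
Final vectors: VV[0]=[2, 0, 0, 2]; VV[1]=[0, 0, 0, 0]; VV[2]=[1, 0, 2, 0]; VV[3]=[0, 0, 0, 2]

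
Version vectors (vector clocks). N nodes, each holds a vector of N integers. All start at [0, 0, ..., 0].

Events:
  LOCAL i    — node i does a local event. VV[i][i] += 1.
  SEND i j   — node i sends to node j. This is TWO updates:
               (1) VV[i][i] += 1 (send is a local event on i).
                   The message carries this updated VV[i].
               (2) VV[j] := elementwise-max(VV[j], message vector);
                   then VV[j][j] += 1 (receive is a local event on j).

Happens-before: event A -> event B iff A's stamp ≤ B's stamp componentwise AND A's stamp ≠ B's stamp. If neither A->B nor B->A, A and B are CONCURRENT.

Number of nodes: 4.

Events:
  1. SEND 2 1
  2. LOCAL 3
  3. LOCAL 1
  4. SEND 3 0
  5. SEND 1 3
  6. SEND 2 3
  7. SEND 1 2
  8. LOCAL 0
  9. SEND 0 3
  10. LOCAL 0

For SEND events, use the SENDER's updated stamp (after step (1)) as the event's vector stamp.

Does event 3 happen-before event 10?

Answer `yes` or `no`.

Initial: VV[0]=[0, 0, 0, 0]
Initial: VV[1]=[0, 0, 0, 0]
Initial: VV[2]=[0, 0, 0, 0]
Initial: VV[3]=[0, 0, 0, 0]
Event 1: SEND 2->1: VV[2][2]++ -> VV[2]=[0, 0, 1, 0], msg_vec=[0, 0, 1, 0]; VV[1]=max(VV[1],msg_vec) then VV[1][1]++ -> VV[1]=[0, 1, 1, 0]
Event 2: LOCAL 3: VV[3][3]++ -> VV[3]=[0, 0, 0, 1]
Event 3: LOCAL 1: VV[1][1]++ -> VV[1]=[0, 2, 1, 0]
Event 4: SEND 3->0: VV[3][3]++ -> VV[3]=[0, 0, 0, 2], msg_vec=[0, 0, 0, 2]; VV[0]=max(VV[0],msg_vec) then VV[0][0]++ -> VV[0]=[1, 0, 0, 2]
Event 5: SEND 1->3: VV[1][1]++ -> VV[1]=[0, 3, 1, 0], msg_vec=[0, 3, 1, 0]; VV[3]=max(VV[3],msg_vec) then VV[3][3]++ -> VV[3]=[0, 3, 1, 3]
Event 6: SEND 2->3: VV[2][2]++ -> VV[2]=[0, 0, 2, 0], msg_vec=[0, 0, 2, 0]; VV[3]=max(VV[3],msg_vec) then VV[3][3]++ -> VV[3]=[0, 3, 2, 4]
Event 7: SEND 1->2: VV[1][1]++ -> VV[1]=[0, 4, 1, 0], msg_vec=[0, 4, 1, 0]; VV[2]=max(VV[2],msg_vec) then VV[2][2]++ -> VV[2]=[0, 4, 3, 0]
Event 8: LOCAL 0: VV[0][0]++ -> VV[0]=[2, 0, 0, 2]
Event 9: SEND 0->3: VV[0][0]++ -> VV[0]=[3, 0, 0, 2], msg_vec=[3, 0, 0, 2]; VV[3]=max(VV[3],msg_vec) then VV[3][3]++ -> VV[3]=[3, 3, 2, 5]
Event 10: LOCAL 0: VV[0][0]++ -> VV[0]=[4, 0, 0, 2]
Event 3 stamp: [0, 2, 1, 0]
Event 10 stamp: [4, 0, 0, 2]
[0, 2, 1, 0] <= [4, 0, 0, 2]? False. Equal? False. Happens-before: False

Answer: no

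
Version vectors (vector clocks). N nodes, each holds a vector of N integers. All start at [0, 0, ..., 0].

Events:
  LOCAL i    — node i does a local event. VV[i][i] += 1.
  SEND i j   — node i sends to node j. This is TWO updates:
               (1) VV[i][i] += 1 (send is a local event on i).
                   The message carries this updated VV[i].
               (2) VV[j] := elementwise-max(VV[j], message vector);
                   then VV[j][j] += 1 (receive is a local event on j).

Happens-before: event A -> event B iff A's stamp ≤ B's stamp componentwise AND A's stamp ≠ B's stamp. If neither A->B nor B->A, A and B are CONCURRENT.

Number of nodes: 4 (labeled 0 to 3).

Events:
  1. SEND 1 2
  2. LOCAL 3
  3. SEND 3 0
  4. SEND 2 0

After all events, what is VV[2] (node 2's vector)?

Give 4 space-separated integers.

Answer: 0 1 2 0

Derivation:
Initial: VV[0]=[0, 0, 0, 0]
Initial: VV[1]=[0, 0, 0, 0]
Initial: VV[2]=[0, 0, 0, 0]
Initial: VV[3]=[0, 0, 0, 0]
Event 1: SEND 1->2: VV[1][1]++ -> VV[1]=[0, 1, 0, 0], msg_vec=[0, 1, 0, 0]; VV[2]=max(VV[2],msg_vec) then VV[2][2]++ -> VV[2]=[0, 1, 1, 0]
Event 2: LOCAL 3: VV[3][3]++ -> VV[3]=[0, 0, 0, 1]
Event 3: SEND 3->0: VV[3][3]++ -> VV[3]=[0, 0, 0, 2], msg_vec=[0, 0, 0, 2]; VV[0]=max(VV[0],msg_vec) then VV[0][0]++ -> VV[0]=[1, 0, 0, 2]
Event 4: SEND 2->0: VV[2][2]++ -> VV[2]=[0, 1, 2, 0], msg_vec=[0, 1, 2, 0]; VV[0]=max(VV[0],msg_vec) then VV[0][0]++ -> VV[0]=[2, 1, 2, 2]
Final vectors: VV[0]=[2, 1, 2, 2]; VV[1]=[0, 1, 0, 0]; VV[2]=[0, 1, 2, 0]; VV[3]=[0, 0, 0, 2]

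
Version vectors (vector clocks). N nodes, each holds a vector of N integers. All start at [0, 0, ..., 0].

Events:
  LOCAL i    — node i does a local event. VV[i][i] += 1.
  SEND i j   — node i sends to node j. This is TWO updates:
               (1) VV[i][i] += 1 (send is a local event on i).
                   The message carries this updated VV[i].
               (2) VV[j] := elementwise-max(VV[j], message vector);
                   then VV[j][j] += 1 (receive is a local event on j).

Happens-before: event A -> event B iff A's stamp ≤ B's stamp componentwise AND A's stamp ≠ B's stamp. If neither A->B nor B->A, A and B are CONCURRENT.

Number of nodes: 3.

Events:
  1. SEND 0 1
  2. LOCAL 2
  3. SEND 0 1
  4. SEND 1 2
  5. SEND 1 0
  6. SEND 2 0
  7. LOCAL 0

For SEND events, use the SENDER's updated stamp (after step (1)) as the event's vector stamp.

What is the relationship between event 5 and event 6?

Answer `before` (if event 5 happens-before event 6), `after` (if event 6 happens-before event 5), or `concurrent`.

Answer: concurrent

Derivation:
Initial: VV[0]=[0, 0, 0]
Initial: VV[1]=[0, 0, 0]
Initial: VV[2]=[0, 0, 0]
Event 1: SEND 0->1: VV[0][0]++ -> VV[0]=[1, 0, 0], msg_vec=[1, 0, 0]; VV[1]=max(VV[1],msg_vec) then VV[1][1]++ -> VV[1]=[1, 1, 0]
Event 2: LOCAL 2: VV[2][2]++ -> VV[2]=[0, 0, 1]
Event 3: SEND 0->1: VV[0][0]++ -> VV[0]=[2, 0, 0], msg_vec=[2, 0, 0]; VV[1]=max(VV[1],msg_vec) then VV[1][1]++ -> VV[1]=[2, 2, 0]
Event 4: SEND 1->2: VV[1][1]++ -> VV[1]=[2, 3, 0], msg_vec=[2, 3, 0]; VV[2]=max(VV[2],msg_vec) then VV[2][2]++ -> VV[2]=[2, 3, 2]
Event 5: SEND 1->0: VV[1][1]++ -> VV[1]=[2, 4, 0], msg_vec=[2, 4, 0]; VV[0]=max(VV[0],msg_vec) then VV[0][0]++ -> VV[0]=[3, 4, 0]
Event 6: SEND 2->0: VV[2][2]++ -> VV[2]=[2, 3, 3], msg_vec=[2, 3, 3]; VV[0]=max(VV[0],msg_vec) then VV[0][0]++ -> VV[0]=[4, 4, 3]
Event 7: LOCAL 0: VV[0][0]++ -> VV[0]=[5, 4, 3]
Event 5 stamp: [2, 4, 0]
Event 6 stamp: [2, 3, 3]
[2, 4, 0] <= [2, 3, 3]? False
[2, 3, 3] <= [2, 4, 0]? False
Relation: concurrent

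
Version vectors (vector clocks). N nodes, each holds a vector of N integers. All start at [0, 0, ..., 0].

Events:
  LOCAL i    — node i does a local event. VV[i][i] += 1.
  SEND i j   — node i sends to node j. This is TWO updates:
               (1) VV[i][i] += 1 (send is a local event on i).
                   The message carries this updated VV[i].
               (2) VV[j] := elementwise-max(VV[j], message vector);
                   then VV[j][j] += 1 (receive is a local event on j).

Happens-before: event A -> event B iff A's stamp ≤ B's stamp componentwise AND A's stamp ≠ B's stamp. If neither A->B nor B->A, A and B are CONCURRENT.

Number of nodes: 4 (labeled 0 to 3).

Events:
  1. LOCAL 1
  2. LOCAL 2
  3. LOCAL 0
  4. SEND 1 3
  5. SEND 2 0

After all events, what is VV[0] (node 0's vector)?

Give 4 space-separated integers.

Answer: 2 0 2 0

Derivation:
Initial: VV[0]=[0, 0, 0, 0]
Initial: VV[1]=[0, 0, 0, 0]
Initial: VV[2]=[0, 0, 0, 0]
Initial: VV[3]=[0, 0, 0, 0]
Event 1: LOCAL 1: VV[1][1]++ -> VV[1]=[0, 1, 0, 0]
Event 2: LOCAL 2: VV[2][2]++ -> VV[2]=[0, 0, 1, 0]
Event 3: LOCAL 0: VV[0][0]++ -> VV[0]=[1, 0, 0, 0]
Event 4: SEND 1->3: VV[1][1]++ -> VV[1]=[0, 2, 0, 0], msg_vec=[0, 2, 0, 0]; VV[3]=max(VV[3],msg_vec) then VV[3][3]++ -> VV[3]=[0, 2, 0, 1]
Event 5: SEND 2->0: VV[2][2]++ -> VV[2]=[0, 0, 2, 0], msg_vec=[0, 0, 2, 0]; VV[0]=max(VV[0],msg_vec) then VV[0][0]++ -> VV[0]=[2, 0, 2, 0]
Final vectors: VV[0]=[2, 0, 2, 0]; VV[1]=[0, 2, 0, 0]; VV[2]=[0, 0, 2, 0]; VV[3]=[0, 2, 0, 1]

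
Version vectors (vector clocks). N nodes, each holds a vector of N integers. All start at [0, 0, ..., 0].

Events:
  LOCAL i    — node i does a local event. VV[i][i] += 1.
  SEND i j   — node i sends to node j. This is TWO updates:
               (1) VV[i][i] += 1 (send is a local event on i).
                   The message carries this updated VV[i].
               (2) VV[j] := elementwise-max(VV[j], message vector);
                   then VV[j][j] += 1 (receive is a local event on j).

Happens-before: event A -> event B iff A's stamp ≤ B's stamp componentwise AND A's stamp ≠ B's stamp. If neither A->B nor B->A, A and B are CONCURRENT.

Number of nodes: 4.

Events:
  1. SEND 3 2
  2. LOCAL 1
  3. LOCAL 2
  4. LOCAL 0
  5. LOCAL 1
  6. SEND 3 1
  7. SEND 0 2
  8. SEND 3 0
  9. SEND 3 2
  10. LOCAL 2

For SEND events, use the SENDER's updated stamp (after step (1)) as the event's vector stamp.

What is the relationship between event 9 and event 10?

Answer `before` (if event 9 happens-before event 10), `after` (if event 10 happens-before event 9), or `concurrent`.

Initial: VV[0]=[0, 0, 0, 0]
Initial: VV[1]=[0, 0, 0, 0]
Initial: VV[2]=[0, 0, 0, 0]
Initial: VV[3]=[0, 0, 0, 0]
Event 1: SEND 3->2: VV[3][3]++ -> VV[3]=[0, 0, 0, 1], msg_vec=[0, 0, 0, 1]; VV[2]=max(VV[2],msg_vec) then VV[2][2]++ -> VV[2]=[0, 0, 1, 1]
Event 2: LOCAL 1: VV[1][1]++ -> VV[1]=[0, 1, 0, 0]
Event 3: LOCAL 2: VV[2][2]++ -> VV[2]=[0, 0, 2, 1]
Event 4: LOCAL 0: VV[0][0]++ -> VV[0]=[1, 0, 0, 0]
Event 5: LOCAL 1: VV[1][1]++ -> VV[1]=[0, 2, 0, 0]
Event 6: SEND 3->1: VV[3][3]++ -> VV[3]=[0, 0, 0, 2], msg_vec=[0, 0, 0, 2]; VV[1]=max(VV[1],msg_vec) then VV[1][1]++ -> VV[1]=[0, 3, 0, 2]
Event 7: SEND 0->2: VV[0][0]++ -> VV[0]=[2, 0, 0, 0], msg_vec=[2, 0, 0, 0]; VV[2]=max(VV[2],msg_vec) then VV[2][2]++ -> VV[2]=[2, 0, 3, 1]
Event 8: SEND 3->0: VV[3][3]++ -> VV[3]=[0, 0, 0, 3], msg_vec=[0, 0, 0, 3]; VV[0]=max(VV[0],msg_vec) then VV[0][0]++ -> VV[0]=[3, 0, 0, 3]
Event 9: SEND 3->2: VV[3][3]++ -> VV[3]=[0, 0, 0, 4], msg_vec=[0, 0, 0, 4]; VV[2]=max(VV[2],msg_vec) then VV[2][2]++ -> VV[2]=[2, 0, 4, 4]
Event 10: LOCAL 2: VV[2][2]++ -> VV[2]=[2, 0, 5, 4]
Event 9 stamp: [0, 0, 0, 4]
Event 10 stamp: [2, 0, 5, 4]
[0, 0, 0, 4] <= [2, 0, 5, 4]? True
[2, 0, 5, 4] <= [0, 0, 0, 4]? False
Relation: before

Answer: before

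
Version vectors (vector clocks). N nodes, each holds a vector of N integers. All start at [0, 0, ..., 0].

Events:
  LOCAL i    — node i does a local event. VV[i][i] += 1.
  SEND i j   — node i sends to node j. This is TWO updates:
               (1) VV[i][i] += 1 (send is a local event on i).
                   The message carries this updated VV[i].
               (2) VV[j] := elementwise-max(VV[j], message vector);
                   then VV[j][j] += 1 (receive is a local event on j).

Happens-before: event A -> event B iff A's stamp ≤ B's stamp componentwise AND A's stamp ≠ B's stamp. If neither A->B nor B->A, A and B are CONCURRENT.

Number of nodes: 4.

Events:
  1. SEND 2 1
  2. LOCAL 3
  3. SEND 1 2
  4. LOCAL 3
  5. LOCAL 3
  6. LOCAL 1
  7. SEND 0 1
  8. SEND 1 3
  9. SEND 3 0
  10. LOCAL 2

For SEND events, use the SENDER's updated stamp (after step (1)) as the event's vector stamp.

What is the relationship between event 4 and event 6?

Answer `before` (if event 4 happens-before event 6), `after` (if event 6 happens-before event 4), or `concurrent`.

Initial: VV[0]=[0, 0, 0, 0]
Initial: VV[1]=[0, 0, 0, 0]
Initial: VV[2]=[0, 0, 0, 0]
Initial: VV[3]=[0, 0, 0, 0]
Event 1: SEND 2->1: VV[2][2]++ -> VV[2]=[0, 0, 1, 0], msg_vec=[0, 0, 1, 0]; VV[1]=max(VV[1],msg_vec) then VV[1][1]++ -> VV[1]=[0, 1, 1, 0]
Event 2: LOCAL 3: VV[3][3]++ -> VV[3]=[0, 0, 0, 1]
Event 3: SEND 1->2: VV[1][1]++ -> VV[1]=[0, 2, 1, 0], msg_vec=[0, 2, 1, 0]; VV[2]=max(VV[2],msg_vec) then VV[2][2]++ -> VV[2]=[0, 2, 2, 0]
Event 4: LOCAL 3: VV[3][3]++ -> VV[3]=[0, 0, 0, 2]
Event 5: LOCAL 3: VV[3][3]++ -> VV[3]=[0, 0, 0, 3]
Event 6: LOCAL 1: VV[1][1]++ -> VV[1]=[0, 3, 1, 0]
Event 7: SEND 0->1: VV[0][0]++ -> VV[0]=[1, 0, 0, 0], msg_vec=[1, 0, 0, 0]; VV[1]=max(VV[1],msg_vec) then VV[1][1]++ -> VV[1]=[1, 4, 1, 0]
Event 8: SEND 1->3: VV[1][1]++ -> VV[1]=[1, 5, 1, 0], msg_vec=[1, 5, 1, 0]; VV[3]=max(VV[3],msg_vec) then VV[3][3]++ -> VV[3]=[1, 5, 1, 4]
Event 9: SEND 3->0: VV[3][3]++ -> VV[3]=[1, 5, 1, 5], msg_vec=[1, 5, 1, 5]; VV[0]=max(VV[0],msg_vec) then VV[0][0]++ -> VV[0]=[2, 5, 1, 5]
Event 10: LOCAL 2: VV[2][2]++ -> VV[2]=[0, 2, 3, 0]
Event 4 stamp: [0, 0, 0, 2]
Event 6 stamp: [0, 3, 1, 0]
[0, 0, 0, 2] <= [0, 3, 1, 0]? False
[0, 3, 1, 0] <= [0, 0, 0, 2]? False
Relation: concurrent

Answer: concurrent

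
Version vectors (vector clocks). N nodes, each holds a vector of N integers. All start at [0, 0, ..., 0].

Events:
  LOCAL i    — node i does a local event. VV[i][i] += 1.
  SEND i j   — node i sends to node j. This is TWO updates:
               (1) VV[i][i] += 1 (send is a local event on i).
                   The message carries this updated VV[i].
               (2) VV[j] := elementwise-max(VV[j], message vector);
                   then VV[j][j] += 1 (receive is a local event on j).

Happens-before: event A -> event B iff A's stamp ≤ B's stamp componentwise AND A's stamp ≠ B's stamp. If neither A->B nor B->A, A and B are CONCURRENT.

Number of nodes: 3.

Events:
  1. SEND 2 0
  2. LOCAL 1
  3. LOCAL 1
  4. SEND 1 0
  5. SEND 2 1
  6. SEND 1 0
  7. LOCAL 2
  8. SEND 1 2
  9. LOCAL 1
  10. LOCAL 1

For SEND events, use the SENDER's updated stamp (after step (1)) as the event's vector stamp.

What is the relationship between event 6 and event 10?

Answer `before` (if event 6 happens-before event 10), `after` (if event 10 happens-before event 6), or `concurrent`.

Answer: before

Derivation:
Initial: VV[0]=[0, 0, 0]
Initial: VV[1]=[0, 0, 0]
Initial: VV[2]=[0, 0, 0]
Event 1: SEND 2->0: VV[2][2]++ -> VV[2]=[0, 0, 1], msg_vec=[0, 0, 1]; VV[0]=max(VV[0],msg_vec) then VV[0][0]++ -> VV[0]=[1, 0, 1]
Event 2: LOCAL 1: VV[1][1]++ -> VV[1]=[0, 1, 0]
Event 3: LOCAL 1: VV[1][1]++ -> VV[1]=[0, 2, 0]
Event 4: SEND 1->0: VV[1][1]++ -> VV[1]=[0, 3, 0], msg_vec=[0, 3, 0]; VV[0]=max(VV[0],msg_vec) then VV[0][0]++ -> VV[0]=[2, 3, 1]
Event 5: SEND 2->1: VV[2][2]++ -> VV[2]=[0, 0, 2], msg_vec=[0, 0, 2]; VV[1]=max(VV[1],msg_vec) then VV[1][1]++ -> VV[1]=[0, 4, 2]
Event 6: SEND 1->0: VV[1][1]++ -> VV[1]=[0, 5, 2], msg_vec=[0, 5, 2]; VV[0]=max(VV[0],msg_vec) then VV[0][0]++ -> VV[0]=[3, 5, 2]
Event 7: LOCAL 2: VV[2][2]++ -> VV[2]=[0, 0, 3]
Event 8: SEND 1->2: VV[1][1]++ -> VV[1]=[0, 6, 2], msg_vec=[0, 6, 2]; VV[2]=max(VV[2],msg_vec) then VV[2][2]++ -> VV[2]=[0, 6, 4]
Event 9: LOCAL 1: VV[1][1]++ -> VV[1]=[0, 7, 2]
Event 10: LOCAL 1: VV[1][1]++ -> VV[1]=[0, 8, 2]
Event 6 stamp: [0, 5, 2]
Event 10 stamp: [0, 8, 2]
[0, 5, 2] <= [0, 8, 2]? True
[0, 8, 2] <= [0, 5, 2]? False
Relation: before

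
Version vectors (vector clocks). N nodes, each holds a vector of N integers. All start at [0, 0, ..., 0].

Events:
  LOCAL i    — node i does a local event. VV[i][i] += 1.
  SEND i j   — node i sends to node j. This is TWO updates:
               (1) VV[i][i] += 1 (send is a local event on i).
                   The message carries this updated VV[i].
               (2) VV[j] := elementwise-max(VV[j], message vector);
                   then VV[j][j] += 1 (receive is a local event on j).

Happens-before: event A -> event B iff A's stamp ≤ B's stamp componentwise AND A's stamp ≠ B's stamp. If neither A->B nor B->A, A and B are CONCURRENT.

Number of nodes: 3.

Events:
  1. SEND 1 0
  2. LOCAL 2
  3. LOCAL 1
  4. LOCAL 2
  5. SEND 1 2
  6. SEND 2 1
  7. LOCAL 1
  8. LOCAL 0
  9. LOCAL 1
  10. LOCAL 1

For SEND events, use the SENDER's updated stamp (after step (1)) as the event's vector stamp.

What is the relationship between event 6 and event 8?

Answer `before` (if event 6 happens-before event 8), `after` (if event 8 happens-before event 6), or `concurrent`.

Initial: VV[0]=[0, 0, 0]
Initial: VV[1]=[0, 0, 0]
Initial: VV[2]=[0, 0, 0]
Event 1: SEND 1->0: VV[1][1]++ -> VV[1]=[0, 1, 0], msg_vec=[0, 1, 0]; VV[0]=max(VV[0],msg_vec) then VV[0][0]++ -> VV[0]=[1, 1, 0]
Event 2: LOCAL 2: VV[2][2]++ -> VV[2]=[0, 0, 1]
Event 3: LOCAL 1: VV[1][1]++ -> VV[1]=[0, 2, 0]
Event 4: LOCAL 2: VV[2][2]++ -> VV[2]=[0, 0, 2]
Event 5: SEND 1->2: VV[1][1]++ -> VV[1]=[0, 3, 0], msg_vec=[0, 3, 0]; VV[2]=max(VV[2],msg_vec) then VV[2][2]++ -> VV[2]=[0, 3, 3]
Event 6: SEND 2->1: VV[2][2]++ -> VV[2]=[0, 3, 4], msg_vec=[0, 3, 4]; VV[1]=max(VV[1],msg_vec) then VV[1][1]++ -> VV[1]=[0, 4, 4]
Event 7: LOCAL 1: VV[1][1]++ -> VV[1]=[0, 5, 4]
Event 8: LOCAL 0: VV[0][0]++ -> VV[0]=[2, 1, 0]
Event 9: LOCAL 1: VV[1][1]++ -> VV[1]=[0, 6, 4]
Event 10: LOCAL 1: VV[1][1]++ -> VV[1]=[0, 7, 4]
Event 6 stamp: [0, 3, 4]
Event 8 stamp: [2, 1, 0]
[0, 3, 4] <= [2, 1, 0]? False
[2, 1, 0] <= [0, 3, 4]? False
Relation: concurrent

Answer: concurrent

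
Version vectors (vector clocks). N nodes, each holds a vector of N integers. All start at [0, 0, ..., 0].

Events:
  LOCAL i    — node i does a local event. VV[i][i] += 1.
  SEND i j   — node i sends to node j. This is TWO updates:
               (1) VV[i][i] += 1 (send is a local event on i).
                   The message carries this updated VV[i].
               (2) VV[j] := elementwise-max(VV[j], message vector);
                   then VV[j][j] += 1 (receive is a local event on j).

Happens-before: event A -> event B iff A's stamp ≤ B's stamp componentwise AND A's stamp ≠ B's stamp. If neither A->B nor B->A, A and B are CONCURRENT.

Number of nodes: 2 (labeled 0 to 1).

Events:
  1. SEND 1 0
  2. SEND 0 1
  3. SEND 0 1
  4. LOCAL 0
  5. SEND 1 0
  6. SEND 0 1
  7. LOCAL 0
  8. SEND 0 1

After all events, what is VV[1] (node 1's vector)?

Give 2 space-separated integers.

Answer: 8 6

Derivation:
Initial: VV[0]=[0, 0]
Initial: VV[1]=[0, 0]
Event 1: SEND 1->0: VV[1][1]++ -> VV[1]=[0, 1], msg_vec=[0, 1]; VV[0]=max(VV[0],msg_vec) then VV[0][0]++ -> VV[0]=[1, 1]
Event 2: SEND 0->1: VV[0][0]++ -> VV[0]=[2, 1], msg_vec=[2, 1]; VV[1]=max(VV[1],msg_vec) then VV[1][1]++ -> VV[1]=[2, 2]
Event 3: SEND 0->1: VV[0][0]++ -> VV[0]=[3, 1], msg_vec=[3, 1]; VV[1]=max(VV[1],msg_vec) then VV[1][1]++ -> VV[1]=[3, 3]
Event 4: LOCAL 0: VV[0][0]++ -> VV[0]=[4, 1]
Event 5: SEND 1->0: VV[1][1]++ -> VV[1]=[3, 4], msg_vec=[3, 4]; VV[0]=max(VV[0],msg_vec) then VV[0][0]++ -> VV[0]=[5, 4]
Event 6: SEND 0->1: VV[0][0]++ -> VV[0]=[6, 4], msg_vec=[6, 4]; VV[1]=max(VV[1],msg_vec) then VV[1][1]++ -> VV[1]=[6, 5]
Event 7: LOCAL 0: VV[0][0]++ -> VV[0]=[7, 4]
Event 8: SEND 0->1: VV[0][0]++ -> VV[0]=[8, 4], msg_vec=[8, 4]; VV[1]=max(VV[1],msg_vec) then VV[1][1]++ -> VV[1]=[8, 6]
Final vectors: VV[0]=[8, 4]; VV[1]=[8, 6]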